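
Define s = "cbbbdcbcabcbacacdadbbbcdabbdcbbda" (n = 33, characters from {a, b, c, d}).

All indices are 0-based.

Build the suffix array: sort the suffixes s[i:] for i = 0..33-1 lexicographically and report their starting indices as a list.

[32, 24, 8, 12, 14, 17, 11, 19, 1, 20, 29, 25, 2, 6, 9, 21, 30, 26, 3, 7, 13, 10, 0, 28, 5, 22, 15, 31, 23, 16, 18, 27, 4]

sorted suffixes:
  #0 SA[0]=32  'a'
  #1 SA[1]=24  'abbdcbbda'
  #2 SA[2]=8  'abcbacacdadbbbcdabbdcbbda'
  #3 SA[3]=12  'acacdadbbbcdabbdcbbda'
  #4 SA[4]=14  'acdadbbbcdabbdcbbda'
  #5 SA[5]=17  'adbbbcdabbdcbbda'
  #6 SA[6]=11  'bacacdadbbbcdabbdcbbda'
  #7 SA[7]=19  'bbbcdabbdcbbda'
  #8 SA[8]=1  'bbbdcbcabcbacacdadbbbcdabbdcbbda'
  #9 SA[9]=20  'bbcdabbdcbbda'
  #10 SA[10]=29  'bbda'
  #11 SA[11]=25  'bbdcbbda'
  #12 SA[12]=2  'bbdcbcabcbacacdadbbbcdabbdcbbda'
  #13 SA[13]=6  'bcabcbacacdadbbbcdabbdcbbda'
  #14 SA[14]=9  'bcbacacdadbbbcdabbdcbbda'
  #15 SA[15]=21  'bcdabbdcbbda'
  #16 SA[16]=30  'bda'
  #17 SA[17]=26  'bdcbbda'
  #18 SA[18]=3  'bdcbcabcbacacdadbbbcdabbdcbbda'
  #19 SA[19]=7  'cabcbacacdadbbbcdabbdcbbda'
  #20 SA[20]=13  'cacdadbbbcdabbdcbbda'
  #21 SA[21]=10  'cbacacdadbbbcdabbdcbbda'
  #22 SA[22]=0  'cbbbdcbcabcbacacdadbbbcdabbdcbbda'
  #23 SA[23]=28  'cbbda'
  #24 SA[24]=5  'cbcabcbacacdadbbbcdabbdcbbda'
  #25 SA[25]=22  'cdabbdcbbda'
  #26 SA[26]=15  'cdadbbbcdabbdcbbda'
  #27 SA[27]=31  'da'
  #28 SA[28]=23  'dabbdcbbda'
  #29 SA[29]=16  'dadbbbcdabbdcbbda'
  #30 SA[30]=18  'dbbbcdabbdcbbda'
  #31 SA[31]=27  'dcbbda'
  #32 SA[32]=4  'dcbcabcbacacdadbbbcdabbdcbbda'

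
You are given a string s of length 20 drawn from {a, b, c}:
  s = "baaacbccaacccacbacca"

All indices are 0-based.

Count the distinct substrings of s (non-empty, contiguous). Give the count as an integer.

176

rank | idx | suffix
   0 |  19 | a
   1 |   1 | aaacbccaacccacbacca
   2 |   2 | aacbccaacccacbacca
   3 |   8 | aacccacbacca
   4 |  13 | acbacca
   5 |   3 | acbccaacccacbacca
   6 |  16 | acca
   7 |   9 | acccacbacca
   8 |   0 | baaacbccaacccacbacca
   9 |  15 | bacca
  10 |   5 | bccaacccacbacca
  11 |  18 | ca
  12 |   7 | caacccacbacca
  13 |  12 | cacbacca
  14 |  14 | cbacca
  15 |   4 | cbccaacccacbacca
  16 |  17 | cca
  17 |   6 | ccaacccacbacca
  18 |  11 | ccacbacca
  19 |  10 | cccacbacca

SA = [19, 1, 2, 8, 13, 3, 16, 9, 0, 15, 5, 18, 7, 12, 14, 4, 17, 6, 11, 10]
rank  pair      lcp
   1  s[19:],s[1:]  1  'a'
   2  s[1:],s[2:]  2  'aa'
   3  s[2:],s[8:]  3  'aac'
   4  s[8:],s[13:]  1  'a'
   5  s[13:],s[3:]  3  'acb'
   6  s[3:],s[16:]  2  'ac'
   7  s[16:],s[9:]  3  'acc'
   8  s[9:],s[0:]  0  ''
   9  s[0:],s[15:]  2  'ba'
  10  s[15:],s[5:]  1  'b'
  11  s[5:],s[18:]  0  ''
  12  s[18:],s[7:]  2  'ca'
  13  s[7:],s[12:]  2  'ca'
  14  s[12:],s[14:]  1  'c'
  15  s[14:],s[4:]  2  'cb'
  16  s[4:],s[17:]  1  'c'
  17  s[17:],s[6:]  3  'cca'
  18  s[6:],s[11:]  3  'cca'
  19  s[11:],s[10:]  2  'cc'

n(n+1)/2 = 20·21/2 = 210
Σ LCP = 0 + 1 + 2 + 3 + 1 + 3 + 2 + 3 + 0 + 2 + 1 + 0 + 2 + 2 + 1 + 2 + 1 + 3 + 3 + 2 = 34
distinct = 210 − 34 = 176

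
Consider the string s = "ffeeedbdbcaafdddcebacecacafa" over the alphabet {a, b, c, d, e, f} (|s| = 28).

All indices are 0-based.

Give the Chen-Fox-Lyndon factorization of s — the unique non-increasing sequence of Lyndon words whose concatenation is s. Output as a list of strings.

["f", "f", "e", "e", "e", "d", "bd", "bc", "aafdddcebacecacaf", "a"]

emit factor 1: 'f' (i=0, period=1)
emit factor 2: 'f' (i=1, period=1)
emit factor 3: 'e' (i=2, period=1)
emit factor 4: 'e' (i=3, period=1)
emit factor 5: 'e' (i=4, period=1)
emit factor 6: 'd' (i=5, period=1)
emit factor 7: 'bd' (i=6, period=2)
emit factor 8: 'bc' (i=8, period=2)
emit factor 9: 'aafdddcebacecacaf' (i=10, period=17)
emit factor 10: 'a' (i=27, period=1)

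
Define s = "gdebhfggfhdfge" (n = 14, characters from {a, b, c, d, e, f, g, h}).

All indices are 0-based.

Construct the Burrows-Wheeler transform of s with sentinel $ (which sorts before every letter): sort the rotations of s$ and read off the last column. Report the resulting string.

rank  rotation         last
    0  $gdebhfggfhdfge  e
    1  bhfggfhdfge$gde  e
    2  debhfggfhdfge$g  g
    3  dfge$gdebhfggfh  h
    4  e$gdebhfggfhdfg  g
    5  ebhfggfhdfge$gd  d
    6  fge$gdebhfggfhd  d
    7  fggfhdfge$gdebh  h
    8  fhdfge$gdebhfgg  g
    9  gdebhfggfhdfge$  $
   10  ge$gdebhfggfhdf  f
   11  gfhdfge$gdebhfg  g
   12  ggfhdfge$gdebhf  f
   13  hdfge$gdebhfggf  f
   14  hfggfhdfge$gdeb  b

eeghgddhg$fgffb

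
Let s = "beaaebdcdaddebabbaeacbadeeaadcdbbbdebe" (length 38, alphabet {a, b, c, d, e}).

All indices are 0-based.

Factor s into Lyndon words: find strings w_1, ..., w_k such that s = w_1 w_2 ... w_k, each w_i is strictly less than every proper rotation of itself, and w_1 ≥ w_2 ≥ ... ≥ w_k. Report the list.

["be", "aaebdcdaddebabbaeacbadee", "aadcdbbbdebe"]

emit factor 1: 'be' (i=0, period=2)
emit factor 2: 'aaebdcdaddebabbaeacbadee' (i=2, period=24)
emit factor 3: 'aadcdbbbdebe' (i=26, period=12)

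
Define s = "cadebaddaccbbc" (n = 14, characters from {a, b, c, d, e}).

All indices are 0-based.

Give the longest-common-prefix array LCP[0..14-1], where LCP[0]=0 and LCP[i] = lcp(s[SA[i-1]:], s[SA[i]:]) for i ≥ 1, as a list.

[0, 1, 2, 0, 1, 1, 0, 1, 1, 1, 0, 1, 1, 0]

sorted suffixes:
  #0 SA[0]=8  'accbbc'
  #1 SA[1]=5  'addaccbbc'
  #2 SA[2]=1  'adebaddaccbbc'
  #3 SA[3]=4  'baddaccbbc'
  #4 SA[4]=11  'bbc'
  #5 SA[5]=12  'bc'
  #6 SA[6]=13  'c'
  #7 SA[7]=0  'cadebaddaccbbc'
  #8 SA[8]=10  'cbbc'
  #9 SA[9]=9  'ccbbc'
  #10 SA[10]=7  'daccbbc'
  #11 SA[11]=6  'ddaccbbc'
  #12 SA[12]=2  'debaddaccbbc'
  #13 SA[13]=3  'ebaddaccbbc'

SA = [8, 5, 1, 4, 11, 12, 13, 0, 10, 9, 7, 6, 2, 3]
i: (SA[i-1],SA[i]) lcp shared
  1: (8,5) 1 'a'
  2: (5,1) 2 'ad'
  3: (1,4) 0 ''
  4: (4,11) 1 'b'
  5: (11,12) 1 'b'
  6: (12,13) 0 ''
  7: (13,0) 1 'c'
  8: (0,10) 1 'c'
  9: (10,9) 1 'c'
  10: (9,7) 0 ''
  11: (7,6) 1 'd'
  12: (6,2) 1 'd'
  13: (2,3) 0 ''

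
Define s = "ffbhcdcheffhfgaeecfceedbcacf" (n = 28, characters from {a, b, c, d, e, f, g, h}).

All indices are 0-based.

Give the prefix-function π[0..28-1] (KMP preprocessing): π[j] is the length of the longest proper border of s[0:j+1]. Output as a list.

[0, 1, 0, 0, 0, 0, 0, 0, 0, 1, 2, 0, 1, 0, 0, 0, 0, 0, 1, 0, 0, 0, 0, 0, 0, 0, 0, 1]

π[0] = 0
j=1 s[j]='f': π[1]=1 (border 'f')
j=2 s[j]='b': k: 1→0; π[2]=0 (border '')
j=3 s[j]='h': π[3]=0 (border '')
j=4 s[j]='c': π[4]=0 (border '')
j=5 s[j]='d': π[5]=0 (border '')
j=6 s[j]='c': π[6]=0 (border '')
j=7 s[j]='h': π[7]=0 (border '')
j=8 s[j]='e': π[8]=0 (border '')
j=9 s[j]='f': π[9]=1 (border 'f')
j=10 s[j]='f': π[10]=2 (border 'ff')
j=11 s[j]='h': k: 2→1→0; π[11]=0 (border '')
j=12 s[j]='f': π[12]=1 (border 'f')
j=13 s[j]='g': k: 1→0; π[13]=0 (border '')
j=14 s[j]='a': π[14]=0 (border '')
j=15 s[j]='e': π[15]=0 (border '')
j=16 s[j]='e': π[16]=0 (border '')
j=17 s[j]='c': π[17]=0 (border '')
j=18 s[j]='f': π[18]=1 (border 'f')
j=19 s[j]='c': k: 1→0; π[19]=0 (border '')
j=20 s[j]='e': π[20]=0 (border '')
j=21 s[j]='e': π[21]=0 (border '')
j=22 s[j]='d': π[22]=0 (border '')
j=23 s[j]='b': π[23]=0 (border '')
j=24 s[j]='c': π[24]=0 (border '')
j=25 s[j]='a': π[25]=0 (border '')
j=26 s[j]='c': π[26]=0 (border '')
j=27 s[j]='f': π[27]=1 (border 'f')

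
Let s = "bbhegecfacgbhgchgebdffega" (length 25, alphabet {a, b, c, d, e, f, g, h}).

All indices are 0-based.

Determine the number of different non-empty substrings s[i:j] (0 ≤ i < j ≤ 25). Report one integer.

304

rank | idx | suffix
   0 |  24 | a
   1 |   8 | acgbhgchgebdffega
   2 |   0 | bbhegecfacgbhgchgebdffega
   3 |  18 | bdffega
   4 |   1 | bhegecfacgbhgchgebdffega
   5 |  11 | bhgchgebdffega
   6 |   6 | cfacgbhgchgebdffega
   7 |   9 | cgbhgchgebdffega
   8 |  14 | chgebdffega
   9 |  19 | dffega
  10 |  17 | ebdffega
  11 |   5 | ecfacgbhgchgebdffega
  12 |  22 | ega
  13 |   3 | egecfacgbhgchgebdffega
  14 |   7 | facgbhgchgebdffega
  15 |  21 | fega
  16 |  20 | ffega
  17 |  23 | ga
  18 |  10 | gbhgchgebdffega
  19 |  13 | gchgebdffega
  20 |  16 | gebdffega
  21 |   4 | gecfacgbhgchgebdffega
  22 |   2 | hegecfacgbhgchgebdffega
  23 |  12 | hgchgebdffega
  24 |  15 | hgebdffega

SA = [24, 8, 0, 18, 1, 11, 6, 9, 14, 19, 17, 5, 22, 3, 7, 21, 20, 23, 10, 13, 16, 4, 2, 12, 15]
[i] adj suffixes → lcp
  [1] 24/8 → 1 ('a')
  [2] 8/0 → 0 ('')
  [3] 0/18 → 1 ('b')
  [4] 18/1 → 1 ('b')
  [5] 1/11 → 2 ('bh')
  [6] 11/6 → 0 ('')
  [7] 6/9 → 1 ('c')
  [8] 9/14 → 1 ('c')
  [9] 14/19 → 0 ('')
  [10] 19/17 → 0 ('')
  [11] 17/5 → 1 ('e')
  [12] 5/22 → 1 ('e')
  [13] 22/3 → 2 ('eg')
  [14] 3/7 → 0 ('')
  [15] 7/21 → 1 ('f')
  [16] 21/20 → 1 ('f')
  [17] 20/23 → 0 ('')
  [18] 23/10 → 1 ('g')
  [19] 10/13 → 1 ('g')
  [20] 13/16 → 1 ('g')
  [21] 16/4 → 2 ('ge')
  [22] 4/2 → 0 ('')
  [23] 2/12 → 1 ('h')
  [24] 12/15 → 2 ('hg')

n(n+1)/2 = 25·26/2 = 325
Σ LCP = 0 + 1 + 0 + 1 + 1 + 2 + 0 + 1 + 1 + 0 + 0 + 1 + 1 + 2 + 0 + 1 + 1 + 0 + 1 + 1 + 1 + 2 + 0 + 1 + 2 = 21
distinct = 325 − 21 = 304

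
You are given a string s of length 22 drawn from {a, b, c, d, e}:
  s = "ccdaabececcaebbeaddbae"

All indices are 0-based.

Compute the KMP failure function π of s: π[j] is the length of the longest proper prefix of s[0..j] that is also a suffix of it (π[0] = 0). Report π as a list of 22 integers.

[0, 1, 0, 0, 0, 0, 0, 1, 0, 1, 2, 0, 0, 0, 0, 0, 0, 0, 0, 0, 0, 0]

π[0] = 0
j=1 s[j]='c': π[1]=1 (border 'c')
j=2 s[j]='d': k: 1→0; π[2]=0 (border '')
j=3 s[j]='a': π[3]=0 (border '')
j=4 s[j]='a': π[4]=0 (border '')
j=5 s[j]='b': π[5]=0 (border '')
j=6 s[j]='e': π[6]=0 (border '')
j=7 s[j]='c': π[7]=1 (border 'c')
j=8 s[j]='e': k: 1→0; π[8]=0 (border '')
j=9 s[j]='c': π[9]=1 (border 'c')
j=10 s[j]='c': π[10]=2 (border 'cc')
j=11 s[j]='a': k: 2→1→0; π[11]=0 (border '')
j=12 s[j]='e': π[12]=0 (border '')
j=13 s[j]='b': π[13]=0 (border '')
j=14 s[j]='b': π[14]=0 (border '')
j=15 s[j]='e': π[15]=0 (border '')
j=16 s[j]='a': π[16]=0 (border '')
j=17 s[j]='d': π[17]=0 (border '')
j=18 s[j]='d': π[18]=0 (border '')
j=19 s[j]='b': π[19]=0 (border '')
j=20 s[j]='a': π[20]=0 (border '')
j=21 s[j]='e': π[21]=0 (border '')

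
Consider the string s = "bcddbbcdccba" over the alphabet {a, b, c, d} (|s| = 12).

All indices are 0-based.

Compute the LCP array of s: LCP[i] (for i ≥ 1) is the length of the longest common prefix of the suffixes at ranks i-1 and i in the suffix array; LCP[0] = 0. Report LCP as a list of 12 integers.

[0, 0, 1, 1, 3, 0, 1, 1, 2, 0, 1, 1]

rank→(start, suffix):
  0 → (11, 'a')
  1 → (10, 'ba')
  2 → (4, 'bbcdccba')
  3 → (5, 'bcdccba')
  4 → (0, 'bcddbbcdccba')
  5 → (9, 'cba')
  6 → (8, 'ccba')
  7 → (6, 'cdccba')
  8 → (1, 'cddbbcdccba')
  9 → (3, 'dbbcdccba')
  10 → (7, 'dccba')
  11 → (2, 'ddbbcdccba')

SA = [11, 10, 4, 5, 0, 9, 8, 6, 1, 3, 7, 2]
rank  pair      lcp
   1  s[11:],s[10:]  0  ''
   2  s[10:],s[4:]  1  'b'
   3  s[4:],s[5:]  1  'b'
   4  s[5:],s[0:]  3  'bcd'
   5  s[0:],s[9:]  0  ''
   6  s[9:],s[8:]  1  'c'
   7  s[8:],s[6:]  1  'c'
   8  s[6:],s[1:]  2  'cd'
   9  s[1:],s[3:]  0  ''
  10  s[3:],s[7:]  1  'd'
  11  s[7:],s[2:]  1  'd'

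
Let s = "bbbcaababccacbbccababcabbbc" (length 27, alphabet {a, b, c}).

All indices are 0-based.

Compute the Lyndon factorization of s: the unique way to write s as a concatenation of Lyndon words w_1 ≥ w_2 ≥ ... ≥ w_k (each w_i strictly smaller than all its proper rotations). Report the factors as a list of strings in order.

emit factor 1: 'bbbc' (i=0, period=4)
emit factor 2: 'aababccacbbccababcabbbc' (i=4, period=23)

["bbbc", "aababccacbbccababcabbbc"]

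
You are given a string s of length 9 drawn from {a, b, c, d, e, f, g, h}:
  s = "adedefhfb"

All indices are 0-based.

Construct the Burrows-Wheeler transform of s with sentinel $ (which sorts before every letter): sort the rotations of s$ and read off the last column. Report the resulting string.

b$faeddhef

rank  rotation    last
    0  $adedefhfb  b
    1  adedefhfb$  $
    2  b$adedefhf  f
    3  dedefhfb$a  a
    4  defhfb$ade  e
    5  edefhfb$ad  d
    6  efhfb$aded  d
    7  fb$adedefh  h
    8  fhfb$adede  e
    9  hfb$adedef  f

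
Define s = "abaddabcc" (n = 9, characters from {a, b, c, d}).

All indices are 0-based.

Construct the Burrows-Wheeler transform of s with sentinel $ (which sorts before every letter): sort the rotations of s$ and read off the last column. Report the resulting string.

c$dbaacbda

rank  rotation    last
    0  $abaddabcc  c
    1  abaddabcc$  $
    2  abcc$abadd  d
    3  addabcc$ab  b
    4  baddabcc$a  a
    5  bcc$abadda  a
    6  c$abaddabc  c
    7  cc$abaddab  b
    8  dabcc$abad  d
    9  ddabcc$aba  a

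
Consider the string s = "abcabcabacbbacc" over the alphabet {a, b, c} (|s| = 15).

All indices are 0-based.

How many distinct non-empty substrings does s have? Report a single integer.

rank→(start, suffix):
  0 → (6, 'abacbbacc')
  1 → (3, 'abcabacbbacc')
  2 → (0, 'abcabcabacbbacc')
  3 → (8, 'acbbacc')
  4 → (12, 'acc')
  5 → (7, 'bacbbacc')
  6 → (11, 'bacc')
  7 → (10, 'bbacc')
  8 → (4, 'bcabacbbacc')
  9 → (1, 'bcabcabacbbacc')
  10 → (14, 'c')
  11 → (5, 'cabacbbacc')
  12 → (2, 'cabcabacbbacc')
  13 → (9, 'cbbacc')
  14 → (13, 'cc')

SA = [6, 3, 0, 8, 12, 7, 11, 10, 4, 1, 14, 5, 2, 9, 13]
i: (SA[i-1],SA[i]) lcp shared
  1: (6,3) 2 'ab'
  2: (3,0) 5 'abcab'
  3: (0,8) 1 'a'
  4: (8,12) 2 'ac'
  5: (12,7) 0 ''
  6: (7,11) 3 'bac'
  7: (11,10) 1 'b'
  8: (10,4) 1 'b'
  9: (4,1) 4 'bcab'
  10: (1,14) 0 ''
  11: (14,5) 1 'c'
  12: (5,2) 3 'cab'
  13: (2,9) 1 'c'
  14: (9,13) 1 'c'

n(n+1)/2 = 15·16/2 = 120
Σ LCP = 0 + 2 + 5 + 1 + 2 + 0 + 3 + 1 + 1 + 4 + 0 + 1 + 3 + 1 + 1 = 25
distinct = 120 − 25 = 95

95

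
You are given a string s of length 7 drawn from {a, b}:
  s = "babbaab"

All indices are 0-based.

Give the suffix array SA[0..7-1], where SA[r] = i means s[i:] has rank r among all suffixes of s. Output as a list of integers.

[4, 5, 1, 6, 3, 0, 2]

sorted suffixes:
  #0 SA[0]=4  'aab'
  #1 SA[1]=5  'ab'
  #2 SA[2]=1  'abbaab'
  #3 SA[3]=6  'b'
  #4 SA[4]=3  'baab'
  #5 SA[5]=0  'babbaab'
  #6 SA[6]=2  'bbaab'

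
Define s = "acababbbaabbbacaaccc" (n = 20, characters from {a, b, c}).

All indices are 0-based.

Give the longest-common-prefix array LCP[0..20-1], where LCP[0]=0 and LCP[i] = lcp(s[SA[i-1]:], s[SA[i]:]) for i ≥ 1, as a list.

[0, 2, 1, 2, 5, 1, 3, 2, 0, 2, 2, 1, 3, 2, 4, 0, 1, 2, 1, 2]

sorted suffixes:
  #0 SA[0]=8  'aabbbacaaccc'
  #1 SA[1]=15  'aaccc'
  #2 SA[2]=2  'ababbbaabbbacaaccc'
  #3 SA[3]=4  'abbbaabbbacaaccc'
  #4 SA[4]=9  'abbbacaaccc'
  #5 SA[5]=13  'acaaccc'
  #6 SA[6]=0  'acababbbaabbbacaaccc'
  #7 SA[7]=16  'accc'
  #8 SA[8]=7  'baabbbacaaccc'
  #9 SA[9]=3  'babbbaabbbacaaccc'
  #10 SA[10]=12  'bacaaccc'
  #11 SA[11]=6  'bbaabbbacaaccc'
  #12 SA[12]=11  'bbacaaccc'
  #13 SA[13]=5  'bbbaabbbacaaccc'
  #14 SA[14]=10  'bbbacaaccc'
  #15 SA[15]=19  'c'
  #16 SA[16]=14  'caaccc'
  #17 SA[17]=1  'cababbbaabbbacaaccc'
  #18 SA[18]=18  'cc'
  #19 SA[19]=17  'ccc'

SA = [8, 15, 2, 4, 9, 13, 0, 16, 7, 3, 12, 6, 11, 5, 10, 19, 14, 1, 18, 17]
rank  pair      lcp
   1  s[8:],s[15:]  2  'aa'
   2  s[15:],s[2:]  1  'a'
   3  s[2:],s[4:]  2  'ab'
   4  s[4:],s[9:]  5  'abbba'
   5  s[9:],s[13:]  1  'a'
   6  s[13:],s[0:]  3  'aca'
   7  s[0:],s[16:]  2  'ac'
   8  s[16:],s[7:]  0  ''
   9  s[7:],s[3:]  2  'ba'
  10  s[3:],s[12:]  2  'ba'
  11  s[12:],s[6:]  1  'b'
  12  s[6:],s[11:]  3  'bba'
  13  s[11:],s[5:]  2  'bb'
  14  s[5:],s[10:]  4  'bbba'
  15  s[10:],s[19:]  0  ''
  16  s[19:],s[14:]  1  'c'
  17  s[14:],s[1:]  2  'ca'
  18  s[1:],s[18:]  1  'c'
  19  s[18:],s[17:]  2  'cc'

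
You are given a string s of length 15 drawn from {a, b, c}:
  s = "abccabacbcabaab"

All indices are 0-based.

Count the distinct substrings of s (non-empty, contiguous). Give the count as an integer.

99

sorted suffixes:
  #0 SA[0]=12  'aab'
  #1 SA[1]=13  'ab'
  #2 SA[2]=10  'abaab'
  #3 SA[3]=4  'abacbcabaab'
  #4 SA[4]=0  'abccabacbcabaab'
  #5 SA[5]=6  'acbcabaab'
  #6 SA[6]=14  'b'
  #7 SA[7]=11  'baab'
  #8 SA[8]=5  'bacbcabaab'
  #9 SA[9]=8  'bcabaab'
  #10 SA[10]=1  'bccabacbcabaab'
  #11 SA[11]=9  'cabaab'
  #12 SA[12]=3  'cabacbcabaab'
  #13 SA[13]=7  'cbcabaab'
  #14 SA[14]=2  'ccabacbcabaab'

SA = [12, 13, 10, 4, 0, 6, 14, 11, 5, 8, 1, 9, 3, 7, 2]
[i] adj suffixes → lcp
  [1] 12/13 → 1 ('a')
  [2] 13/10 → 2 ('ab')
  [3] 10/4 → 3 ('aba')
  [4] 4/0 → 2 ('ab')
  [5] 0/6 → 1 ('a')
  [6] 6/14 → 0 ('')
  [7] 14/11 → 1 ('b')
  [8] 11/5 → 2 ('ba')
  [9] 5/8 → 1 ('b')
  [10] 8/1 → 2 ('bc')
  [11] 1/9 → 0 ('')
  [12] 9/3 → 4 ('caba')
  [13] 3/7 → 1 ('c')
  [14] 7/2 → 1 ('c')

n(n+1)/2 = 15·16/2 = 120
Σ LCP = 0 + 1 + 2 + 3 + 2 + 1 + 0 + 1 + 2 + 1 + 2 + 0 + 4 + 1 + 1 = 21
distinct = 120 − 21 = 99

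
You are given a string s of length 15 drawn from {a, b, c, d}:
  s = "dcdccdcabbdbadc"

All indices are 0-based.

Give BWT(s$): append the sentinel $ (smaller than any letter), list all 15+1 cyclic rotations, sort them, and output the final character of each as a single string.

ccbdabdddcdbacc$

rank  rotation          last
    0  $dcdccdcabbdbadc  c
    1  abbdbadc$dcdccdc  c
    2  adc$dcdccdcabbdb  b
    3  badc$dcdccdcabbd  d
    4  bbdbadc$dcdccdca  a
    5  bdbadc$dcdccdcab  b
    6  c$dcdccdcabbdbad  d
    7  cabbdbadc$dcdccd  d
    8  ccdcabbdbadc$dcd  d
    9  cdcabbdbadc$dcdc  c
   10  cdccdcabbdbadc$d  d
   11  dbadc$dcdccdcabb  b
   12  dc$dcdccdcabbdba  a
   13  dcabbdbadc$dcdcc  c
   14  dccdcabbdbadc$dc  c
   15  dcdccdcabbdbadc$  $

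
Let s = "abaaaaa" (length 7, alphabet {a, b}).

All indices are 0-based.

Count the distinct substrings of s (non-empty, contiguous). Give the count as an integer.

17

rank→(start, suffix):
  0 → (6, 'a')
  1 → (5, 'aa')
  2 → (4, 'aaa')
  3 → (3, 'aaaa')
  4 → (2, 'aaaaa')
  5 → (0, 'abaaaaa')
  6 → (1, 'baaaaa')

SA = [6, 5, 4, 3, 2, 0, 1]
rank  pair      lcp
   1  s[6:],s[5:]  1  'a'
   2  s[5:],s[4:]  2  'aa'
   3  s[4:],s[3:]  3  'aaa'
   4  s[3:],s[2:]  4  'aaaa'
   5  s[2:],s[0:]  1  'a'
   6  s[0:],s[1:]  0  ''

n(n+1)/2 = 7·8/2 = 28
Σ LCP = 0 + 1 + 2 + 3 + 4 + 1 + 0 = 11
distinct = 28 − 11 = 17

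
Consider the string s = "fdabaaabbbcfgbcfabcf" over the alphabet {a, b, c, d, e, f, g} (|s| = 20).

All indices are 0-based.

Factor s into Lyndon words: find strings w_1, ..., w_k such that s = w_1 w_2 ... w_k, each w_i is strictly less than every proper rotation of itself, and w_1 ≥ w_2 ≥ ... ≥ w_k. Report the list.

emit factor 1: 'f' (i=0, period=1)
emit factor 2: 'd' (i=1, period=1)
emit factor 3: 'ab' (i=2, period=2)
emit factor 4: 'aaabbbcfgbcfabcf' (i=4, period=16)

["f", "d", "ab", "aaabbbcfgbcfabcf"]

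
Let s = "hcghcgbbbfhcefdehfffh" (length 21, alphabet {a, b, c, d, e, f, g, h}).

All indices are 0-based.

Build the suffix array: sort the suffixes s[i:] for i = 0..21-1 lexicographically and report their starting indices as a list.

[6, 7, 8, 11, 4, 1, 14, 12, 15, 13, 17, 18, 19, 9, 5, 2, 20, 10, 3, 0, 16]

rank→(start, suffix):
  0 → (6, 'bbbfhcefdehfffh')
  1 → (7, 'bbfhcefdehfffh')
  2 → (8, 'bfhcefdehfffh')
  3 → (11, 'cefdehfffh')
  4 → (4, 'cgbbbfhcefdehfffh')
  5 → (1, 'cghcgbbbfhcefdehfffh')
  6 → (14, 'dehfffh')
  7 → (12, 'efdehfffh')
  8 → (15, 'ehfffh')
  9 → (13, 'fdehfffh')
  10 → (17, 'fffh')
  11 → (18, 'ffh')
  12 → (19, 'fh')
  13 → (9, 'fhcefdehfffh')
  14 → (5, 'gbbbfhcefdehfffh')
  15 → (2, 'ghcgbbbfhcefdehfffh')
  16 → (20, 'h')
  17 → (10, 'hcefdehfffh')
  18 → (3, 'hcgbbbfhcefdehfffh')
  19 → (0, 'hcghcgbbbfhcefdehfffh')
  20 → (16, 'hfffh')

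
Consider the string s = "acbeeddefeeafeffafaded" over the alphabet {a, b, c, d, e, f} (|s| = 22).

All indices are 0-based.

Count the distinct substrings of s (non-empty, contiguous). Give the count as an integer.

230

sorted suffixes:
  #0 SA[0]=0  'acbeeddefeeafeffafaded'
  #1 SA[1]=18  'aded'
  #2 SA[2]=16  'afaded'
  #3 SA[3]=11  'afeffafaded'
  #4 SA[4]=2  'beeddefeeafeffafaded'
  #5 SA[5]=1  'cbeeddefeeafeffafaded'
  #6 SA[6]=21  'd'
  #7 SA[7]=5  'ddefeeafeffafaded'
  #8 SA[8]=19  'ded'
  #9 SA[9]=6  'defeeafeffafaded'
  #10 SA[10]=10  'eafeffafaded'
  #11 SA[11]=20  'ed'
  #12 SA[12]=4  'eddefeeafeffafaded'
  #13 SA[13]=9  'eeafeffafaded'
  #14 SA[14]=3  'eeddefeeafeffafaded'
  #15 SA[15]=7  'efeeafeffafaded'
  #16 SA[16]=13  'effafaded'
  #17 SA[17]=17  'faded'
  #18 SA[18]=15  'fafaded'
  #19 SA[19]=8  'feeafeffafaded'
  #20 SA[20]=12  'feffafaded'
  #21 SA[21]=14  'ffafaded'

SA = [0, 18, 16, 11, 2, 1, 21, 5, 19, 6, 10, 20, 4, 9, 3, 7, 13, 17, 15, 8, 12, 14]
i: (SA[i-1],SA[i]) lcp shared
  1: (0,18) 1 'a'
  2: (18,16) 1 'a'
  3: (16,11) 2 'af'
  4: (11,2) 0 ''
  5: (2,1) 0 ''
  6: (1,21) 0 ''
  7: (21,5) 1 'd'
  8: (5,19) 1 'd'
  9: (19,6) 2 'de'
  10: (6,10) 0 ''
  11: (10,20) 1 'e'
  12: (20,4) 2 'ed'
  13: (4,9) 1 'e'
  14: (9,3) 2 'ee'
  15: (3,7) 1 'e'
  16: (7,13) 2 'ef'
  17: (13,17) 0 ''
  18: (17,15) 2 'fa'
  19: (15,8) 1 'f'
  20: (8,12) 2 'fe'
  21: (12,14) 1 'f'

n(n+1)/2 = 22·23/2 = 253
Σ LCP = 0 + 1 + 1 + 2 + 0 + 0 + 0 + 1 + 1 + 2 + 0 + 1 + 2 + 1 + 2 + 1 + 2 + 0 + 2 + 1 + 2 + 1 = 23
distinct = 253 − 23 = 230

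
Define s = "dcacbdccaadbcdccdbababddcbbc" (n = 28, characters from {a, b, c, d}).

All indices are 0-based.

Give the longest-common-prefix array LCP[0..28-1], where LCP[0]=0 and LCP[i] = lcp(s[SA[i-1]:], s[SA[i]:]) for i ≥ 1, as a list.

[0, 1, 2, 1, 1, 0, 3, 1, 1, 2, 1, 2, 0, 1, 2, 1, 2, 1, 2, 1, 2, 0, 2, 1, 2, 2, 3, 1]

rank | idx | suffix
   0 |   8 | aadbcdccdbababddcbbc
   1 |  18 | ababddcbbc
   2 |  20 | abddcbbc
   3 |   2 | acbdccaadbcdccdbababddcbbc
   4 |   9 | adbcdccdbababddcbbc
   5 |  17 | bababddcbbc
   6 |  19 | babddcbbc
   7 |  25 | bbc
   8 |  26 | bc
   9 |  11 | bcdccdbababddcbbc
  10 |   4 | bdccaadbcdccdbababddcbbc
  11 |  21 | bddcbbc
  12 |  27 | c
  13 |   7 | caadbcdccdbababddcbbc
  14 |   1 | cacbdccaadbcdccdbababddcbbc
  15 |  24 | cbbc
  16 |   3 | cbdccaadbcdccdbababddcbbc
  17 |   6 | ccaadbcdccdbababddcbbc
  18 |  14 | ccdbababddcbbc
  19 |  15 | cdbababddcbbc
  20 |  12 | cdccdbababddcbbc
  21 |  16 | dbababddcbbc
  22 |  10 | dbcdccdbababddcbbc
  23 |   0 | dcacbdccaadbcdccdbababddcbbc
  24 |  23 | dcbbc
  25 |   5 | dccaadbcdccdbababddcbbc
  26 |  13 | dccdbababddcbbc
  27 |  22 | ddcbbc

SA = [8, 18, 20, 2, 9, 17, 19, 25, 26, 11, 4, 21, 27, 7, 1, 24, 3, 6, 14, 15, 12, 16, 10, 0, 23, 5, 13, 22]
[i] adj suffixes → lcp
  [1] 8/18 → 1 ('a')
  [2] 18/20 → 2 ('ab')
  [3] 20/2 → 1 ('a')
  [4] 2/9 → 1 ('a')
  [5] 9/17 → 0 ('')
  [6] 17/19 → 3 ('bab')
  [7] 19/25 → 1 ('b')
  [8] 25/26 → 1 ('b')
  [9] 26/11 → 2 ('bc')
  [10] 11/4 → 1 ('b')
  [11] 4/21 → 2 ('bd')
  [12] 21/27 → 0 ('')
  [13] 27/7 → 1 ('c')
  [14] 7/1 → 2 ('ca')
  [15] 1/24 → 1 ('c')
  [16] 24/3 → 2 ('cb')
  [17] 3/6 → 1 ('c')
  [18] 6/14 → 2 ('cc')
  [19] 14/15 → 1 ('c')
  [20] 15/12 → 2 ('cd')
  [21] 12/16 → 0 ('')
  [22] 16/10 → 2 ('db')
  [23] 10/0 → 1 ('d')
  [24] 0/23 → 2 ('dc')
  [25] 23/5 → 2 ('dc')
  [26] 5/13 → 3 ('dcc')
  [27] 13/22 → 1 ('d')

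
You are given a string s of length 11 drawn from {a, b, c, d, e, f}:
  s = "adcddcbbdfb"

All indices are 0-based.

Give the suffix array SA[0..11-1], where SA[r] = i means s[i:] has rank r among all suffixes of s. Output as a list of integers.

sorted suffixes:
  #0 SA[0]=0  'adcddcbbdfb'
  #1 SA[1]=10  'b'
  #2 SA[2]=6  'bbdfb'
  #3 SA[3]=7  'bdfb'
  #4 SA[4]=5  'cbbdfb'
  #5 SA[5]=2  'cddcbbdfb'
  #6 SA[6]=4  'dcbbdfb'
  #7 SA[7]=1  'dcddcbbdfb'
  #8 SA[8]=3  'ddcbbdfb'
  #9 SA[9]=8  'dfb'
  #10 SA[10]=9  'fb'

[0, 10, 6, 7, 5, 2, 4, 1, 3, 8, 9]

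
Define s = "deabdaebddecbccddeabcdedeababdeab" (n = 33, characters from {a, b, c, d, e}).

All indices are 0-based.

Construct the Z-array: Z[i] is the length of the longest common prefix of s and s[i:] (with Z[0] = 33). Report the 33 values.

[33, 0, 0, 0, 1, 0, 0, 0, 1, 2, 0, 0, 0, 0, 0, 1, 4, 0, 0, 0, 0, 2, 0, 4, 0, 0, 0, 0, 0, 4, 0, 0, 0]

Z[0]=33
i=1: fresh scan; Z[1]=0
i=2: fresh scan; Z[2]=0
i=3: fresh scan; Z[3]=0
i=4: fresh scan; Z[4]=1 scan→box=[4,5)
i=5: fresh scan; Z[5]=0
i=6: fresh scan; Z[6]=0
i=7: fresh scan; Z[7]=0
i=8: fresh scan; Z[8]=1 scan→box=[8,9)
i=9: fresh scan; Z[9]=2 scan→box=[9,11)
i=10: min(r-i=1, Z[1]=0)=0; Z[10]=0
i=11: fresh scan; Z[11]=0
i=12: fresh scan; Z[12]=0
i=13: fresh scan; Z[13]=0
i=14: fresh scan; Z[14]=0
i=15: fresh scan; Z[15]=1 scan→box=[15,16)
i=16: fresh scan; Z[16]=4 scan→box=[16,20)
i=17: min(r-i=3, Z[1]=0)=0; Z[17]=0
i=18: min(r-i=2, Z[2]=0)=0; Z[18]=0
i=19: min(r-i=1, Z[3]=0)=0; Z[19]=0
i=20: fresh scan; Z[20]=0
i=21: fresh scan; Z[21]=2 scan→box=[21,23)
i=22: min(r-i=1, Z[1]=0)=0; Z[22]=0
i=23: fresh scan; Z[23]=4 scan→box=[23,27)
i=24: min(r-i=3, Z[1]=0)=0; Z[24]=0
i=25: min(r-i=2, Z[2]=0)=0; Z[25]=0
i=26: min(r-i=1, Z[3]=0)=0; Z[26]=0
i=27: fresh scan; Z[27]=0
i=28: fresh scan; Z[28]=0
i=29: fresh scan; Z[29]=4 scan→box=[29,33)
i=30: min(r-i=3, Z[1]=0)=0; Z[30]=0
i=31: min(r-i=2, Z[2]=0)=0; Z[31]=0
i=32: min(r-i=1, Z[3]=0)=0; Z[32]=0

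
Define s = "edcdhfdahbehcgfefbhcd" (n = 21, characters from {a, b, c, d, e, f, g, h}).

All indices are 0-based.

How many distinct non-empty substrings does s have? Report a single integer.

rank→(start, suffix):
  0 → (7, 'ahbehcgfefbhcd')
  1 → (9, 'behcgfefbhcd')
  2 → (17, 'bhcd')
  3 → (19, 'cd')
  4 → (2, 'cdhfdahbehcgfefbhcd')
  5 → (12, 'cgfefbhcd')
  6 → (20, 'd')
  7 → (6, 'dahbehcgfefbhcd')
  8 → (1, 'dcdhfdahbehcgfefbhcd')
  9 → (3, 'dhfdahbehcgfefbhcd')
  10 → (0, 'edcdhfdahbehcgfefbhcd')
  11 → (15, 'efbhcd')
  12 → (10, 'ehcgfefbhcd')
  13 → (16, 'fbhcd')
  14 → (5, 'fdahbehcgfefbhcd')
  15 → (14, 'fefbhcd')
  16 → (13, 'gfefbhcd')
  17 → (8, 'hbehcgfefbhcd')
  18 → (18, 'hcd')
  19 → (11, 'hcgfefbhcd')
  20 → (4, 'hfdahbehcgfefbhcd')

SA = [7, 9, 17, 19, 2, 12, 20, 6, 1, 3, 0, 15, 10, 16, 5, 14, 13, 8, 18, 11, 4]
[i] adj suffixes → lcp
  [1] 7/9 → 0 ('')
  [2] 9/17 → 1 ('b')
  [3] 17/19 → 0 ('')
  [4] 19/2 → 2 ('cd')
  [5] 2/12 → 1 ('c')
  [6] 12/20 → 0 ('')
  [7] 20/6 → 1 ('d')
  [8] 6/1 → 1 ('d')
  [9] 1/3 → 1 ('d')
  [10] 3/0 → 0 ('')
  [11] 0/15 → 1 ('e')
  [12] 15/10 → 1 ('e')
  [13] 10/16 → 0 ('')
  [14] 16/5 → 1 ('f')
  [15] 5/14 → 1 ('f')
  [16] 14/13 → 0 ('')
  [17] 13/8 → 0 ('')
  [18] 8/18 → 1 ('h')
  [19] 18/11 → 2 ('hc')
  [20] 11/4 → 1 ('h')

n(n+1)/2 = 21·22/2 = 231
Σ LCP = 0 + 0 + 1 + 0 + 2 + 1 + 0 + 1 + 1 + 1 + 0 + 1 + 1 + 0 + 1 + 1 + 0 + 0 + 1 + 2 + 1 = 15
distinct = 231 − 15 = 216

216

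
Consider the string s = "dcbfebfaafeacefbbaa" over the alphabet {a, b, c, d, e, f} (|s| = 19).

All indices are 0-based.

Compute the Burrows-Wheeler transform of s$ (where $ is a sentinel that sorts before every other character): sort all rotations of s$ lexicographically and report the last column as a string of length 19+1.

rank  rotation              last
    0  $dcbfebfaafeacefbbaa  a
    1  a$dcbfebfaafeacefbba  a
    2  aa$dcbfebfaafeacefbb  b
    3  aafeacefbbaa$dcbfebf  f
    4  acefbbaa$dcbfebfaafe  e
    5  afeacefbbaa$dcbfebfa  a
    6  baa$dcbfebfaafeacefb  b
    7  bbaa$dcbfebfaafeacef  f
    8  bfaafeacefbbaa$dcbfe  e
    9  bfebfaafeacefbbaa$dc  c
   10  cbfebfaafeacefbbaa$d  d
   11  cefbbaa$dcbfebfaafea  a
   12  dcbfebfaafeacefbbaa$  $
   13  eacefbbaa$dcbfebfaaf  f
   14  ebfaafeacefbbaa$dcbf  f
   15  efbbaa$dcbfebfaafeac  c
   16  faafeacefbbaa$dcbfeb  b
   17  fbbaa$dcbfebfaafeace  e
   18  feacefbbaa$dcbfebfaa  a
   19  febfaafeacefbbaa$dcb  b

aabfeabfecda$ffcbeab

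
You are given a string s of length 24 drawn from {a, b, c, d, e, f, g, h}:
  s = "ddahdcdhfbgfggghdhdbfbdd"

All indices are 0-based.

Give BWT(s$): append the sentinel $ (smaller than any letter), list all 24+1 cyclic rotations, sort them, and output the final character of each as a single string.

ddfdfdddhhb$hcbhgbfggdagd

rank  rotation                   last
    0  $ddahdcdhfbgfggghdhdbfbdd  d
    1  ahdcdhfbgfggghdhdbfbdd$dd  d
    2  bdd$ddahdcdhfbgfggghdhdbf  f
    3  bfbdd$ddahdcdhfbgfggghdhd  d
    4  bgfggghdhdbfbdd$ddahdcdhf  f
    5  cdhfbgfggghdhdbfbdd$ddahd  d
    6  d$ddahdcdhfbgfggghdhdbfbd  d
    7  dahdcdhfbgfggghdhdbfbdd$d  d
    8  dbfbdd$ddahdcdhfbgfggghdh  h
    9  dcdhfbgfggghdhdbfbdd$ddah  h
   10  dd$ddahdcdhfbgfggghdhdbfb  b
   11  ddahdcdhfbgfggghdhdbfbdd$  $
   12  dhdbfbdd$ddahdcdhfbgfgggh  h
   13  dhfbgfggghdhdbfbdd$ddahdc  c
   14  fbdd$ddahdcdhfbgfggghdhdb  b
   15  fbgfggghdhdbfbdd$ddahdcdh  h
   16  fggghdhdbfbdd$ddahdcdhfbg  g
   17  gfggghdhdbfbdd$ddahdcdhfb  b
   18  ggghdhdbfbdd$ddahdcdhfbgf  f
   19  gghdhdbfbdd$ddahdcdhfbgfg  g
   20  ghdhdbfbdd$ddahdcdhfbgfgg  g
   21  hdbfbdd$ddahdcdhfbgfggghd  d
   22  hdcdhfbgfggghdhdbfbdd$dda  a
   23  hdhdbfbdd$ddahdcdhfbgfggg  g
   24  hfbgfggghdhdbfbdd$ddahdcd  d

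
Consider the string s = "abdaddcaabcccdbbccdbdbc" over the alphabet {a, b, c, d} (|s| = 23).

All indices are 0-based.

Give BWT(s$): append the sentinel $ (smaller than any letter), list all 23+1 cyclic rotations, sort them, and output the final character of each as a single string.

cca$dddabadbdbcbccbcbcda

rank  rotation                  last
    0  $abdaddcaabcccdbbccdbdbc  c
    1  aabcccdbbccdbdbc$abdaddc  c
    2  abcccdbbccdbdbc$abdaddca  a
    3  abdaddcaabcccdbbccdbdbc$  $
    4  addcaabcccdbbccdbdbc$abd  d
    5  bbccdbdbc$abdaddcaabcccd  d
    6  bc$abdaddcaabcccdbbccdbd  d
    7  bcccdbbccdbdbc$abdaddcaa  a
    8  bccdbdbc$abdaddcaabcccdb  b
    9  bdaddcaabcccdbbccdbdbc$a  a
   10  bdbc$abdaddcaabcccdbbccd  d
   11  c$abdaddcaabcccdbbccdbdb  b
   12  caabcccdbbccdbdbc$abdadd  d
   13  cccdbbccdbdbc$abdaddcaab  b
   14  ccdbbccdbdbc$abdaddcaabc  c
   15  ccdbdbc$abdaddcaabcccdbb  b
   16  cdbbccdbdbc$abdaddcaabcc  c
   17  cdbdbc$abdaddcaabcccdbbc  c
   18  daddcaabcccdbbccdbdbc$ab  b
   19  dbbccdbdbc$abdaddcaabccc  c
   20  dbc$abdaddcaabcccdbbccdb  b
   21  dbdbc$abdaddcaabcccdbbcc  c
   22  dcaabcccdbbccdbdbc$abdad  d
   23  ddcaabcccdbbccdbdbc$abda  a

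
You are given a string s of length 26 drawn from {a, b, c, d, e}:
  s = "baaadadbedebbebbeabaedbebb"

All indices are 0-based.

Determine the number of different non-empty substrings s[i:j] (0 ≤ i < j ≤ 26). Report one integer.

310

rank→(start, suffix):
  0 → (1, 'aaadadbedebbebbeabaedbebb')
  1 → (2, 'aadadbedebbebbeabaedbebb')
  2 → (17, 'abaedbebb')
  3 → (3, 'adadbedebbebbeabaedbebb')
  4 → (5, 'adbedebbebbeabaedbebb')
  5 → (19, 'aedbebb')
  6 → (25, 'b')
  7 → (0, 'baaadadbedebbebbeabaedbebb')
  8 → (18, 'baedbebb')
  9 → (24, 'bb')
  10 → (14, 'bbeabaedbebb')
  11 → (11, 'bbebbeabaedbebb')
  12 → (15, 'beabaedbebb')
  13 → (22, 'bebb')
  14 → (12, 'bebbeabaedbebb')
  15 → (7, 'bedebbebbeabaedbebb')
  16 → (4, 'dadbedebbebbeabaedbebb')
  17 → (21, 'dbebb')
  18 → (6, 'dbedebbebbeabaedbebb')
  19 → (9, 'debbebbeabaedbebb')
  20 → (16, 'eabaedbebb')
  21 → (23, 'ebb')
  22 → (13, 'ebbeabaedbebb')
  23 → (10, 'ebbebbeabaedbebb')
  24 → (20, 'edbebb')
  25 → (8, 'edebbebbeabaedbebb')

SA = [1, 2, 17, 3, 5, 19, 25, 0, 18, 24, 14, 11, 15, 22, 12, 7, 4, 21, 6, 9, 16, 23, 13, 10, 20, 8]
rank  pair      lcp
   1  s[1:],s[2:]  2  'aa'
   2  s[2:],s[17:]  1  'a'
   3  s[17:],s[3:]  1  'a'
   4  s[3:],s[5:]  2  'ad'
   5  s[5:],s[19:]  1  'a'
   6  s[19:],s[25:]  0  ''
   7  s[25:],s[0:]  1  'b'
   8  s[0:],s[18:]  2  'ba'
   9  s[18:],s[24:]  1  'b'
  10  s[24:],s[14:]  2  'bb'
  11  s[14:],s[11:]  3  'bbe'
  12  s[11:],s[15:]  1  'b'
  13  s[15:],s[22:]  2  'be'
  14  s[22:],s[12:]  4  'bebb'
  15  s[12:],s[7:]  2  'be'
  16  s[7:],s[4:]  0  ''
  17  s[4:],s[21:]  1  'd'
  18  s[21:],s[6:]  3  'dbe'
  19  s[6:],s[9:]  1  'd'
  20  s[9:],s[16:]  0  ''
  21  s[16:],s[23:]  1  'e'
  22  s[23:],s[13:]  3  'ebb'
  23  s[13:],s[10:]  4  'ebbe'
  24  s[10:],s[20:]  1  'e'
  25  s[20:],s[8:]  2  'ed'

n(n+1)/2 = 26·27/2 = 351
Σ LCP = 0 + 2 + 1 + 1 + 2 + 1 + 0 + 1 + 2 + 1 + 2 + 3 + 1 + 2 + 4 + 2 + 0 + 1 + 3 + 1 + 0 + 1 + 3 + 4 + 1 + 2 = 41
distinct = 351 − 41 = 310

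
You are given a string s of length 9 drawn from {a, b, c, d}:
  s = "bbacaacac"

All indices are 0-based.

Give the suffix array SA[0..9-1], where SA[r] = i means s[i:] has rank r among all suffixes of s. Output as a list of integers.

rank→(start, suffix):
  0 → (4, 'aacac')
  1 → (7, 'ac')
  2 → (2, 'acaacac')
  3 → (5, 'acac')
  4 → (1, 'bacaacac')
  5 → (0, 'bbacaacac')
  6 → (8, 'c')
  7 → (3, 'caacac')
  8 → (6, 'cac')

[4, 7, 2, 5, 1, 0, 8, 3, 6]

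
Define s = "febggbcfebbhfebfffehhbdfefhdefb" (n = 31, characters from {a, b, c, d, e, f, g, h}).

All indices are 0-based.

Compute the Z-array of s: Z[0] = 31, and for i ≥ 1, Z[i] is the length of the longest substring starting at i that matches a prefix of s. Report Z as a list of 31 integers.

[31, 0, 0, 0, 0, 0, 0, 3, 0, 0, 0, 0, 3, 0, 0, 1, 1, 2, 0, 0, 0, 0, 0, 2, 0, 1, 0, 0, 0, 1, 0]

Z[0]=31
i=1: i≥r, start 0; Z[1]=0
i=2: i≥r, start 0; Z[2]=0
i=3: i≥r, start 0; Z[3]=0
i=4: i≥r, start 0; Z[4]=0
i=5: i≥r, start 0; Z[5]=0
i=6: i≥r, start 0; Z[6]=0
i=7: i≥r, start 0; Z[7]=3 extend→box=[7,10)
i=8: min(r-i=2, Z[1]=0)=0; Z[8]=0
i=9: min(r-i=1, Z[2]=0)=0; Z[9]=0
i=10: i≥r, start 0; Z[10]=0
i=11: i≥r, start 0; Z[11]=0
i=12: i≥r, start 0; Z[12]=3 extend→box=[12,15)
i=13: min(r-i=2, Z[1]=0)=0; Z[13]=0
i=14: min(r-i=1, Z[2]=0)=0; Z[14]=0
i=15: i≥r, start 0; Z[15]=1 extend→box=[15,16)
i=16: i≥r, start 0; Z[16]=1 extend→box=[16,17)
i=17: i≥r, start 0; Z[17]=2 extend→box=[17,19)
i=18: min(r-i=1, Z[1]=0)=0; Z[18]=0
i=19: i≥r, start 0; Z[19]=0
i=20: i≥r, start 0; Z[20]=0
i=21: i≥r, start 0; Z[21]=0
i=22: i≥r, start 0; Z[22]=0
i=23: i≥r, start 0; Z[23]=2 extend→box=[23,25)
i=24: min(r-i=1, Z[1]=0)=0; Z[24]=0
i=25: i≥r, start 0; Z[25]=1 extend→box=[25,26)
i=26: i≥r, start 0; Z[26]=0
i=27: i≥r, start 0; Z[27]=0
i=28: i≥r, start 0; Z[28]=0
i=29: i≥r, start 0; Z[29]=1 extend→box=[29,30)
i=30: i≥r, start 0; Z[30]=0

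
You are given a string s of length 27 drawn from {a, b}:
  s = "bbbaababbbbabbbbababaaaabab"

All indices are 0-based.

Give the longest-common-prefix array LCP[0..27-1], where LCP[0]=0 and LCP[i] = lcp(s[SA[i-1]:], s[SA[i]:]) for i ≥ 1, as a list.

sorted suffixes:
  #0 SA[0]=20  'aaaabab'
  #1 SA[1]=21  'aaabab'
  #2 SA[2]=22  'aabab'
  #3 SA[3]=3  'aababbbbabbbbababaaaabab'
  #4 SA[4]=25  'ab'
  #5 SA[5]=18  'abaaaabab'
  #6 SA[6]=23  'abab'
  #7 SA[7]=16  'ababaaaabab'
  #8 SA[8]=4  'ababbbbabbbbababaaaabab'
  #9 SA[9]=11  'abbbbababaaaabab'
  #10 SA[10]=6  'abbbbabbbbababaaaabab'
  #11 SA[11]=26  'b'
  #12 SA[12]=19  'baaaabab'
  #13 SA[13]=2  'baababbbbabbbbababaaaabab'
  #14 SA[14]=24  'bab'
  #15 SA[15]=17  'babaaaabab'
  #16 SA[16]=15  'bababaaaabab'
  #17 SA[17]=10  'babbbbababaaaabab'
  #18 SA[18]=5  'babbbbabbbbababaaaabab'
  #19 SA[19]=1  'bbaababbbbabbbbababaaaabab'
  #20 SA[20]=14  'bbababaaaabab'
  #21 SA[21]=9  'bbabbbbababaaaabab'
  #22 SA[22]=0  'bbbaababbbbabbbbababaaaabab'
  #23 SA[23]=13  'bbbababaaaabab'
  #24 SA[24]=8  'bbbabbbbababaaaabab'
  #25 SA[25]=12  'bbbbababaaaabab'
  #26 SA[26]=7  'bbbbabbbbababaaaabab'

SA = [20, 21, 22, 3, 25, 18, 23, 16, 4, 11, 6, 26, 19, 2, 24, 17, 15, 10, 5, 1, 14, 9, 0, 13, 8, 12, 7]
[i] adj suffixes → lcp
  [1] 20/21 → 3 ('aaa')
  [2] 21/22 → 2 ('aa')
  [3] 22/3 → 5 ('aabab')
  [4] 3/25 → 1 ('a')
  [5] 25/18 → 2 ('ab')
  [6] 18/23 → 3 ('aba')
  [7] 23/16 → 4 ('abab')
  [8] 16/4 → 4 ('abab')
  [9] 4/11 → 2 ('ab')
  [10] 11/6 → 7 ('abbbbab')
  [11] 6/26 → 0 ('')
  [12] 26/19 → 1 ('b')
  [13] 19/2 → 3 ('baa')
  [14] 2/24 → 2 ('ba')
  [15] 24/17 → 3 ('bab')
  [16] 17/15 → 4 ('baba')
  [17] 15/10 → 3 ('bab')
  [18] 10/5 → 8 ('babbbbab')
  [19] 5/1 → 1 ('b')
  [20] 1/14 → 3 ('bba')
  [21] 14/9 → 4 ('bbab')
  [22] 9/0 → 2 ('bb')
  [23] 0/13 → 4 ('bbba')
  [24] 13/8 → 5 ('bbbab')
  [25] 8/12 → 3 ('bbb')
  [26] 12/7 → 6 ('bbbbab')

[0, 3, 2, 5, 1, 2, 3, 4, 4, 2, 7, 0, 1, 3, 2, 3, 4, 3, 8, 1, 3, 4, 2, 4, 5, 3, 6]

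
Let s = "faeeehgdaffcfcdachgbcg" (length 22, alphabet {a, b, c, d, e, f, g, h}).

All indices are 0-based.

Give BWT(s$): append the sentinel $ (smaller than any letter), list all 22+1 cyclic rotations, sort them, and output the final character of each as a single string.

rank  rotation                 last
    0  $faeeehgdaffcfcdachgbcg  g
    1  achgbcg$faeeehgdaffcfcd  d
    2  aeeehgdaffcfcdachgbcg$f  f
    3  affcfcdachgbcg$faeeehgd  d
    4  bcg$faeeehgdaffcfcdachg  g
    5  cdachgbcg$faeeehgdaffcf  f
    6  cfcdachgbcg$faeeehgdaff  f
    7  cg$faeeehgdaffcfcdachgb  b
    8  chgbcg$faeeehgdaffcfcda  a
    9  dachgbcg$faeeehgdaffcfc  c
   10  daffcfcdachgbcg$faeeehg  g
   11  eeehgdaffcfcdachgbcg$fa  a
   12  eehgdaffcfcdachgbcg$fae  e
   13  ehgdaffcfcdachgbcg$faee  e
   14  faeeehgdaffcfcdachgbcg$  $
   15  fcdachgbcg$faeeehgdaffc  c
   16  fcfcdachgbcg$faeeehgdaf  f
   17  ffcfcdachgbcg$faeeehgda  a
   18  g$faeeehgdaffcfcdachgbc  c
   19  gbcg$faeeehgdaffcfcdach  h
   20  gdaffcfcdachgbcg$faeeeh  h
   21  hgbcg$faeeehgdaffcfcdac  c
   22  hgdaffcfcdachgbcg$faeee  e

gdfdgffbacgaee$cfachhce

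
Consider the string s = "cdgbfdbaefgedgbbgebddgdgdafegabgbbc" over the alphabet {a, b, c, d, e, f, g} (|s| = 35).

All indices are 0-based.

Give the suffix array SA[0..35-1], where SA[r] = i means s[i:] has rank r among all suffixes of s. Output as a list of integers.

sorted suffixes:
  #0 SA[0]=29  'abgbbc'
  #1 SA[1]=7  'aefgedgbbgebddgdgdafegabgbbc'
  #2 SA[2]=25  'afegabgbbc'
  #3 SA[3]=6  'baefgedgbbgebddgdgdafegabgbbc'
  #4 SA[4]=32  'bbc'
  #5 SA[5]=14  'bbgebddgdgdafegabgbbc'
  #6 SA[6]=33  'bc'
  #7 SA[7]=18  'bddgdgdafegabgbbc'
  #8 SA[8]=3  'bfdbaefgedgbbgebddgdgdafegabgbbc'
  #9 SA[9]=30  'bgbbc'
  #10 SA[10]=15  'bgebddgdgdafegabgbbc'
  #11 SA[11]=34  'c'
  #12 SA[12]=0  'cdgbfdbaefgedgbbgebddgdgdafegabgbbc'
  #13 SA[13]=24  'dafegabgbbc'
  #14 SA[14]=5  'dbaefgedgbbgebddgdgdafegabgbbc'
  #15 SA[15]=19  'ddgdgdafegabgbbc'
  #16 SA[16]=12  'dgbbgebddgdgdafegabgbbc'
  #17 SA[17]=1  'dgbfdbaefgedgbbgebddgdgdafegabgbbc'
  #18 SA[18]=22  'dgdafegabgbbc'
  #19 SA[19]=20  'dgdgdafegabgbbc'
  #20 SA[20]=17  'ebddgdgdafegabgbbc'
  #21 SA[21]=11  'edgbbgebddgdgdafegabgbbc'
  #22 SA[22]=8  'efgedgbbgebddgdgdafegabgbbc'
  #23 SA[23]=27  'egabgbbc'
  #24 SA[24]=4  'fdbaefgedgbbgebddgdgdafegabgbbc'
  #25 SA[25]=26  'fegabgbbc'
  #26 SA[26]=9  'fgedgbbgebddgdgdafegabgbbc'
  #27 SA[27]=28  'gabgbbc'
  #28 SA[28]=31  'gbbc'
  #29 SA[29]=13  'gbbgebddgdgdafegabgbbc'
  #30 SA[30]=2  'gbfdbaefgedgbbgebddgdgdafegabgbbc'
  #31 SA[31]=23  'gdafegabgbbc'
  #32 SA[32]=21  'gdgdafegabgbbc'
  #33 SA[33]=16  'gebddgdgdafegabgbbc'
  #34 SA[34]=10  'gedgbbgebddgdgdafegabgbbc'

[29, 7, 25, 6, 32, 14, 33, 18, 3, 30, 15, 34, 0, 24, 5, 19, 12, 1, 22, 20, 17, 11, 8, 27, 4, 26, 9, 28, 31, 13, 2, 23, 21, 16, 10]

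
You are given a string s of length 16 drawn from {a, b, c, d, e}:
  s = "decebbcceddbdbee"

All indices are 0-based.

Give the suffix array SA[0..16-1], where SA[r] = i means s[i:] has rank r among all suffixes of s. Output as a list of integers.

[4, 5, 11, 13, 6, 2, 7, 10, 12, 9, 0, 15, 3, 1, 8, 14]

rank | idx | suffix
   0 |   4 | bbcceddbdbee
   1 |   5 | bcceddbdbee
   2 |  11 | bdbee
   3 |  13 | bee
   4 |   6 | cceddbdbee
   5 |   2 | cebbcceddbdbee
   6 |   7 | ceddbdbee
   7 |  10 | dbdbee
   8 |  12 | dbee
   9 |   9 | ddbdbee
  10 |   0 | decebbcceddbdbee
  11 |  15 | e
  12 |   3 | ebbcceddbdbee
  13 |   1 | ecebbcceddbdbee
  14 |   8 | eddbdbee
  15 |  14 | ee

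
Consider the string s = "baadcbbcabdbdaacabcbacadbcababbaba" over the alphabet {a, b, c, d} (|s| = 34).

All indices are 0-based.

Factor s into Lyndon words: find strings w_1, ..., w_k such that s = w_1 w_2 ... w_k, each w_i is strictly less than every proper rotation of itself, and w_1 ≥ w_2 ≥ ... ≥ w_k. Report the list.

emit factor 1: 'b' (i=0, period=1)
emit factor 2: 'aadcbbcabdbd' (i=1, period=12)
emit factor 3: 'aacabcbacadbcababbab' (i=13, period=20)
emit factor 4: 'a' (i=33, period=1)

["b", "aadcbbcabdbd", "aacabcbacadbcababbab", "a"]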